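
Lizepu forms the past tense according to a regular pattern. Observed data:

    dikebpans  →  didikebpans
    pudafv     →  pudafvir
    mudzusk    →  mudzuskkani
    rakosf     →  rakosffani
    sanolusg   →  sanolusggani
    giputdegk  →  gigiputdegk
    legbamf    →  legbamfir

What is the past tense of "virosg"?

rakosf and legbamf both end in -f yet inflect differently (rakosffani, legbamfir), so the final letter is not what conditions the rule; the second-to-last letter is.
"virosg" has second-to-last letter 's'. The stems whose second-to-last letter is 's' (sanolusg → sanolusggani, mudzusk → mudzuskkani, rakosf → rakosffani) double the final consonant and add -ani.
So virosg → virosggani.

virosggani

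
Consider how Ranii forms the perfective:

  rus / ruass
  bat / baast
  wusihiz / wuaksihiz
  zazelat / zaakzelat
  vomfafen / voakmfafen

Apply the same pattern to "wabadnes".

zazelat and bat both end in -t yet inflect differently (zaakzelat, baast), so the final letter is not what conditions the rule; the number of vowels is.
"wabadnes" has 3 vowels. The stems with 3 vowels (zazelat → zaakzelat, vomfafen → voakmfafen, wusihiz → wuaksihiz) insert -ak- after the first vowel.
So wabadnes → waakbadnes.

waakbadnes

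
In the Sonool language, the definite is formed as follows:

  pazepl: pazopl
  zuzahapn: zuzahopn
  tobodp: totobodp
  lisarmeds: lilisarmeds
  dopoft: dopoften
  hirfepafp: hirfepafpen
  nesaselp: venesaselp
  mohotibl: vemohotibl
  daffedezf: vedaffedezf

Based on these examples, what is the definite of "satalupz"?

tobodp and hirfepafp both end in -p yet inflect differently (totobodp, hirfepafpen), so the final letter is not what conditions the rule; the second-to-last letter is.
"satalupz" has second-to-last letter 'p'. The stems whose second-to-last letter is 'p' (pazepl → pazopl, zuzahapn → zuzahopn) change the last vowel to 'o'.
The other patterns: stems whose second-to-last letter is 'd' repeat the first consonant+vowel as a prefix; stems whose second-to-last letter is 'f' add -en; stems whose second-to-last letter is 'b', 'l' or 'z' add the prefix ve-.
So satalupz → satalopz.

satalopz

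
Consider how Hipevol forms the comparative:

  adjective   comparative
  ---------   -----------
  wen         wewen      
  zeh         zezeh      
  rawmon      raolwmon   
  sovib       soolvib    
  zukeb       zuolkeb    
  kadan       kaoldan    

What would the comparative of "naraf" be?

"naraf" has 2 vowels. The stems with 2 vowels (rawmon → raolwmon, sovib → soolvib, zukeb → zuolkeb) insert -ol- after the first vowel.
So naraf → naolraf.

naolraf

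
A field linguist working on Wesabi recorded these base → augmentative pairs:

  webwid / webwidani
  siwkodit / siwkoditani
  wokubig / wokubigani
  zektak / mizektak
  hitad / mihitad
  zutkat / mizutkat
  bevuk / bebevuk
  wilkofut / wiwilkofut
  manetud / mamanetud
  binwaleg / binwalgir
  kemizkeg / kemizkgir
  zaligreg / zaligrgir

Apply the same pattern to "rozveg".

webwid and hitad both end in -d yet inflect differently (webwidani, mihitad), so the final letter is not what conditions the rule; the last vowel is.
"rozveg" has last vowel 'e'. The stems whose last vowel is 'e' (binwaleg → binwalgir, kemizkeg → kemizkgir, zaligreg → zaligrgir) delete the last vowel and add -ir.
So rozveg → rozvgir.

rozvgir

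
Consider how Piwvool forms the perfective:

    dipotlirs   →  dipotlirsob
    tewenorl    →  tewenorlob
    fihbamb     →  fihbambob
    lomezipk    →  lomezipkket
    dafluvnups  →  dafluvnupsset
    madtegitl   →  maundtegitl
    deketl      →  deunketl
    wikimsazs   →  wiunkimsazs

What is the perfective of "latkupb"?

dipotlirs and dafluvnups both end in -s yet inflect differently (dipotlirsob, dafluvnupsset), so the final letter is not what conditions the rule; the second-to-last letter is.
"latkupb" has second-to-last letter 'p'. The stems whose second-to-last letter is 'p' (lomezipk → lomezipkket, dafluvnups → dafluvnupsset) double the final consonant and add -et.
The other patterns: stems whose second-to-last letter is 'm' or 'r' add -ob; stems whose second-to-last letter is 't' or 'z' insert -un- after the first vowel.
So latkupb → latkupbbet.

latkupbbet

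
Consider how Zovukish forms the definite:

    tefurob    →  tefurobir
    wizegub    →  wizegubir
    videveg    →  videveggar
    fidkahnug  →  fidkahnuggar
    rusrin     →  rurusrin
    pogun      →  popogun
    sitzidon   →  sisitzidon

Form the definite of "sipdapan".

wizegub and fidkahnug both have last vowel 'u' yet inflect differently (wizegubir, fidkahnuggar), so the last vowel is not what conditions the rule; the final letter is.
"sipdapan" ends in -n. The stems ending in -n (rusrin → rurusrin, pogun → popogun, sitzidon → sisitzidon) repeat the first consonant+vowel as a prefix.
The other patterns: stems ending in -b add -ir; stems ending in -g double the final consonant and add -ar.
So sipdapan → sisipdapan.

sisipdapan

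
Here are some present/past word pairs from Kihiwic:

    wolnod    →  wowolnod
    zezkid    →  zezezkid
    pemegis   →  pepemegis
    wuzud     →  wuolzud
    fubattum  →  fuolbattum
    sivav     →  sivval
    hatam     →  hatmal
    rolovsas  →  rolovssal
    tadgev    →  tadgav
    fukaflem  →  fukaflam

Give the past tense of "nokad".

"nokad" has last vowel 'a'. The stems whose last vowel is 'a' (sivav → sivval, hatam → hatmal, rolovsas → rolovssal) delete the last vowel and add -al.
The other patterns: stems whose last vowel is 'i' or 'o' repeat the first consonant+vowel as a prefix; stems whose last vowel is 'u' insert -ol- after the first vowel; stems whose last vowel is 'e' change the last vowel to 'a'.
So nokad → nokdal.

nokdal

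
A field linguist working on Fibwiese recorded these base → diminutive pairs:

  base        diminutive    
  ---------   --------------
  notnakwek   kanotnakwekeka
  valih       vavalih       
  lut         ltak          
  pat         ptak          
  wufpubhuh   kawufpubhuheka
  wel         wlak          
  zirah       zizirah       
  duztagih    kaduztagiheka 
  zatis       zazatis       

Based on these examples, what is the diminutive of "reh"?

valih and wufpubhuh both end in -h yet inflect differently (vavalih, kawufpubhuheka), so the final letter is not what conditions the rule; the number of vowels is.
"reh" has 1 vowel. The stems with 1 vowel (pat → ptak, lut → ltak, wel → wlak) delete the last vowel and add -ak.
The other patterns: stems with 2 vowels repeat the first consonant+vowel as a prefix; stems with 3 vowels add ka- … -eka around the stem.
So reh → rhak.

rhak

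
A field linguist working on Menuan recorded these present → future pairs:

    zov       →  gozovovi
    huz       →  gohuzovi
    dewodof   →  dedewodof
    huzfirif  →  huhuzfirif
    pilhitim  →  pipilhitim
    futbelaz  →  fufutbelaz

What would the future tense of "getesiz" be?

"getesiz" has 3 vowels. The stems with 3 vowels (dewodof → dedewodof, huzfirif → huhuzfirif, pilhitim → pipilhitim) repeat the first consonant+vowel as a prefix.
So getesiz → gegetesiz.

gegetesiz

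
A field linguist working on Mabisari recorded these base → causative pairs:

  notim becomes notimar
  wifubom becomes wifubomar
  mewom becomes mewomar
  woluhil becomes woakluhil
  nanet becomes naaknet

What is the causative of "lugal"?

notim and woluhil both have last vowel 'i' yet inflect differently (notimar, woakluhil), so the last vowel is not what conditions the rule; the final letter is.
"lugal" ends in -l. The one such stem in the data (woluhil → woakluhil) inserts -ak- after the first vowel (as does nanet), so the same rule applies.
The other pattern: stems ending in -m add -ar.
So lugal → luakgal.

luakgal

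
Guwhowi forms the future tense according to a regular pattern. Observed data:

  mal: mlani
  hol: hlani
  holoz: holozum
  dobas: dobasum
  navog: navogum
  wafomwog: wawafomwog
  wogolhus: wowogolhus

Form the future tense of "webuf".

navog and wafomwog both end in -g yet inflect differently (navogum, wawafomwog), so the final letter is not what conditions the rule; the number of vowels is.
"webuf" has 2 vowels. The stems with 2 vowels (holoz → holozum, dobas → dobasum, navog → navogum) add -um.
So webuf → webufum.

webufum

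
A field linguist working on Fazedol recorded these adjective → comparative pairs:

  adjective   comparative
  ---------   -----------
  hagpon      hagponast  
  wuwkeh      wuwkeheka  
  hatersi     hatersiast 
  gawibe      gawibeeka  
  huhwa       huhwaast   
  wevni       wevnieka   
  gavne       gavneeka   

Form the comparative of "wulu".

hatersi and wevni both end in -i yet inflect differently (hatersiast, wevnieka), so the final letter is not what conditions the rule; the first letter is.
"wulu" begins with w-. The stems beginning with w- (wuwkeh → wuwkeheka, wevni → wevnieka) add -eka.
The other pattern: stems beginning with h- add -ast.
So wulu → wulueka.

wulueka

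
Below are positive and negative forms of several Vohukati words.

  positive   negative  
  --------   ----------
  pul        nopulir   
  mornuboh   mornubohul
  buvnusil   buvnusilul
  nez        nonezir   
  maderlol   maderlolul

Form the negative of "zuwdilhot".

maderlol and pul both end in -l yet inflect differently (maderlolul, nopulir), so the final letter is not what conditions the rule; the number of vowels is.
"zuwdilhot" has 3 vowels. The stems with 3 vowels (maderlol → maderlolul, buvnusil → buvnusilul, mornuboh → mornubohul) add -ul.
So zuwdilhot → zuwdilhotul.

zuwdilhotul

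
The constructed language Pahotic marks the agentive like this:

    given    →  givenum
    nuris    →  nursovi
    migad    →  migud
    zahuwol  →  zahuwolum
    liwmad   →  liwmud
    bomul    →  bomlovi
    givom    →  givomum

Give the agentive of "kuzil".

zahuwol and bomul both end in -l yet inflect differently (zahuwolum, bomlovi), so the final letter is not what conditions the rule; the last vowel is.
"kuzil" has last vowel 'i'. The one such stem in the data (nuris → nursovi) deletes the last vowel and adds -ovi (as does bomul), so the same rule applies.
So kuzil → kuzlovi.

kuzlovi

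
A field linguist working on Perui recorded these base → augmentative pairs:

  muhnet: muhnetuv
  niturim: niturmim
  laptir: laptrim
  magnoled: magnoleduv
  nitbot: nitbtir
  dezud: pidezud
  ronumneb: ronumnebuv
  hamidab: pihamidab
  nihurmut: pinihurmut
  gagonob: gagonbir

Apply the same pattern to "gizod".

gizdir

hamidab and ronumneb both end in -b yet inflect differently (pihamidab, ronumnebuv), so the final letter is not what conditions the rule; the last vowel is.
"gizod" has last vowel 'o'. The stems whose last vowel is 'o' (nitbot → nitbtir, gagonob → gagonbir) delete the last vowel and add -ir.
So gizod → gizdir.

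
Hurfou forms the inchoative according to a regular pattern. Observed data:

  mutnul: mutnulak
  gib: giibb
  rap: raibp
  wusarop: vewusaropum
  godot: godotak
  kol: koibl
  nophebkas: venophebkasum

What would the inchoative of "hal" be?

"hal" has 1 vowel. The stems with 1 vowel (kol → koibl, rap → raibp, gib → giibb) insert -ib- after the first vowel.
The other patterns: stems with 2 vowels add -ak; stems with 3 vowels add ve- … -um around the stem.
So hal → haibl.

haibl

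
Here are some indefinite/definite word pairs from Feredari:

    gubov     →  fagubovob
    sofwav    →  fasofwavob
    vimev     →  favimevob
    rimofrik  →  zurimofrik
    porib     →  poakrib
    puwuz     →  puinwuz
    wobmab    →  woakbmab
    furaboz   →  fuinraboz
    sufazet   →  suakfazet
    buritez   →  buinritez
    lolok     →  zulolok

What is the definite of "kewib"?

gubov and lolok both have last vowel 'o' yet inflect differently (fagubovob, zulolok), so the last vowel is not what conditions the rule; the final letter is.
"kewib" ends in -b. The stems ending in -b (porib → poakrib, wobmab → woakbmab) insert -ak- after the first vowel.
The other patterns: stems ending in -v add fa- … -ob around the stem; stems ending in -k add the prefix zu-; stems ending in -z insert -in- after the first vowel.
So kewib → keakwib.

keakwib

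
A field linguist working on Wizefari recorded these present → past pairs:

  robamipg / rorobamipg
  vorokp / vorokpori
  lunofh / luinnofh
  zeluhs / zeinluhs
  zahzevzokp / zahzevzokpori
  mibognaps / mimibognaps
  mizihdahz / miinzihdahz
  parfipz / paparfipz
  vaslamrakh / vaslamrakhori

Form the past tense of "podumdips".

vaslamrakh and lunofh both end in -h yet inflect differently (vaslamrakhori, luinnofh), so the final letter is not what conditions the rule; the second-to-last letter is.
"podumdips" has second-to-last letter 'p'. The stems whose second-to-last letter is 'p' (parfipz → paparfipz, mibognaps → mimibognaps, robamipg → rorobamipg) repeat the first consonant+vowel as a prefix.
The other patterns: stems whose second-to-last letter is 'k' add -ori; stems whose second-to-last letter is 'f' or 'h' insert -in- after the first vowel.
So podumdips → popodumdips.

popodumdips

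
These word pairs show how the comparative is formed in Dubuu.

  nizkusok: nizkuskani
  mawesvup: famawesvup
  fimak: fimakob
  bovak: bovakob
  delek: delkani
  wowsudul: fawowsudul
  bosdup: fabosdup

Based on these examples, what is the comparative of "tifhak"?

fimak and nizkusok both end in -k yet inflect differently (fimakob, nizkuskani), so the final letter is not what conditions the rule; the last vowel is.
"tifhak" has last vowel 'a'. The stems whose last vowel is 'a' (fimak → fimakob, bovak → bovakob) add -ob.
So tifhak → tifhakob.

tifhakob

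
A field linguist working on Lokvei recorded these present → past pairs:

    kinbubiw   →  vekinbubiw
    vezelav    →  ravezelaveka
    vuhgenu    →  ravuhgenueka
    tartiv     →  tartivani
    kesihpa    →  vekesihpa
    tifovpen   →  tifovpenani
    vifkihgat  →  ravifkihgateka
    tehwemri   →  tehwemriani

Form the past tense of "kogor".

vezelav and tartiv both end in -v yet inflect differently (ravezelaveka, tartivani), so the final letter is not what conditions the rule; the first letter is.
"kogor" begins with k-. The stems beginning with k- (kesihpa → vekesihpa, kinbubiw → vekinbubiw) add the prefix ve-.
The other patterns: stems beginning with v- add ra- … -eka around the stem; stems beginning with t- add -ani.
So kogor → vekogor.

vekogor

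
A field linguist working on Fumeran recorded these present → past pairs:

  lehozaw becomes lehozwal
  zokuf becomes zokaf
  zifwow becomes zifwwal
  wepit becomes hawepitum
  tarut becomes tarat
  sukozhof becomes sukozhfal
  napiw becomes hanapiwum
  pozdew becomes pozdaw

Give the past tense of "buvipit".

"buvipit" has last vowel 'i'. The stems whose last vowel is 'i' (napiw → hanapiwum, wepit → hawepitum) add ha- … -um around the stem.
So buvipit → habuvipitum.

habuvipitum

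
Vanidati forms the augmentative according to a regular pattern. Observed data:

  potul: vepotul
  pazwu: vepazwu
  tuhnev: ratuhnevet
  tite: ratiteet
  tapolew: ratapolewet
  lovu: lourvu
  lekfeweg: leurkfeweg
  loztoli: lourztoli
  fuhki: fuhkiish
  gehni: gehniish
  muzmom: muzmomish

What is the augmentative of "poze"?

vepoze

pazwu and lovu both end in -u yet inflect differently (vepazwu, lourvu), so the final letter is not what conditions the rule; the first letter is.
"poze" begins with p-. The stems beginning with p- (potul → vepotul, pazwu → vepazwu) add the prefix ve-.
The other patterns: stems beginning with t- add ra- … -et around the stem; stems beginning with l- insert -ur- after the first vowel; stems beginning with f-, g- or m- add -ish.
So poze → vepoze.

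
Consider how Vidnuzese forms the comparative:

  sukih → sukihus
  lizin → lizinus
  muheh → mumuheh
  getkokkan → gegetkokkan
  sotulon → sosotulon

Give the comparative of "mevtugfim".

mevtugfimus

sukih and muheh both end in -h yet inflect differently (sukihus, mumuheh), so the final letter is not what conditions the rule; the last vowel is.
"mevtugfim" has last vowel 'i'. The stems whose last vowel is 'i' (sukih → sukihus, lizin → lizinus) add -us.
So mevtugfim → mevtugfimus.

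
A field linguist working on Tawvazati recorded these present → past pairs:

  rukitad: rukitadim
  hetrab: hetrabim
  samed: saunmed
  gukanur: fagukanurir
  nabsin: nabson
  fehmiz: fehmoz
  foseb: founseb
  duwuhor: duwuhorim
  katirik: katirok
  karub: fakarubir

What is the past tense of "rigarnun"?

farigarnunir

"rigarnun" has last vowel 'u'. The stems whose last vowel is 'u' (karub → fakarubir, gukanur → fagukanurir) add fa- … -ir around the stem.
So rigarnun → farigarnunir.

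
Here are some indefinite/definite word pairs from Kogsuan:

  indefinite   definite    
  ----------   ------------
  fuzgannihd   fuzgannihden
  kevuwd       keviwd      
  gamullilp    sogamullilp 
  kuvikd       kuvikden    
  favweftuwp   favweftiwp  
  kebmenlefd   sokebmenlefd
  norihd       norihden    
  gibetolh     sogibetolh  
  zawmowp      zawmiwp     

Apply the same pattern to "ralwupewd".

gamullilp and favweftuwp both end in -p yet inflect differently (sogamullilp, favweftiwp), so the final letter is not what conditions the rule; the second-to-last letter is.
"ralwupewd" has second-to-last letter 'w'. The stems whose second-to-last letter is 'w' (favweftuwp → favweftiwp, zawmowp → zawmiwp, kevuwd → keviwd) change the last vowel to 'i'.
The other patterns: stems whose second-to-last letter is 'f' or 'l' add the prefix so-; stems whose second-to-last letter is 'h' or 'k' add -en.
So ralwupewd → ralwupiwd.

ralwupiwd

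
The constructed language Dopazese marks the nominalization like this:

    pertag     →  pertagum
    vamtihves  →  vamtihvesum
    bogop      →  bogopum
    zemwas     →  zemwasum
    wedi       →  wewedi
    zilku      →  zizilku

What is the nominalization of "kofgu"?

"kofgu" ends in a vowel. The stems ending in a vowel (wedi → wewedi, zilku → zizilku) repeat the first consonant+vowel as a prefix.
The other pattern: stems ending in a consonant add -um.
So kofgu → kokofgu.

kokofgu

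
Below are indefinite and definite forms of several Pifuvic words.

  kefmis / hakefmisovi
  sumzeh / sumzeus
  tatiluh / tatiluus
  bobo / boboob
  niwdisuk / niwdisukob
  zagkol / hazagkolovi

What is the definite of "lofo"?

lofoob

zagkol and bobo both have last vowel 'o' yet inflect differently (hazagkolovi, boboob), so the last vowel is not what conditions the rule; the final letter is.
"lofo" ends in -o. The one such stem in the data (bobo → boboob) adds -ob, so the same rule applies.
The other patterns: stems ending in -h drop the final letter and add -us; stems ending in -l or -s add ha- … -ovi around the stem.
So lofo → lofoob.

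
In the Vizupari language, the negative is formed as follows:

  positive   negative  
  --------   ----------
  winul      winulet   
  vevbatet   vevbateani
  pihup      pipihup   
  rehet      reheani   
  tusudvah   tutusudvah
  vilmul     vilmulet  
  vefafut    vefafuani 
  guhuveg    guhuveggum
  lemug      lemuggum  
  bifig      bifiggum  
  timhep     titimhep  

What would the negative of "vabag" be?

"vabag" ends in -g. The stems ending in -g (lemug → lemuggum, bifig → bifiggum, guhuveg → guhuveggum) double the final consonant and add -um.
The other patterns: stems ending in -l add -et; stems ending in -t drop the final letter and add -ani; stems ending in -h or -p repeat the first consonant+vowel as a prefix.
So vabag → vabaggum.

vabaggum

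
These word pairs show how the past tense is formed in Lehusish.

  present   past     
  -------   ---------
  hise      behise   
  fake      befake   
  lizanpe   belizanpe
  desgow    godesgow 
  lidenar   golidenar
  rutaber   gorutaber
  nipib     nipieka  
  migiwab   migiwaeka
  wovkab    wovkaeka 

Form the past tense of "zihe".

wovkab and lidenar both have last vowel 'a' yet inflect differently (wovkaeka, golidenar), so the last vowel is not what conditions the rule; the final letter is.
"zihe" ends in -e. The stems ending in -e (fake → befake, lizanpe → belizanpe, hise → behise) add the prefix be-.
The other patterns: stems ending in -b drop the final letter and add -eka; stems ending in -r or -w add the prefix go-.
So zihe → bezihe.

bezihe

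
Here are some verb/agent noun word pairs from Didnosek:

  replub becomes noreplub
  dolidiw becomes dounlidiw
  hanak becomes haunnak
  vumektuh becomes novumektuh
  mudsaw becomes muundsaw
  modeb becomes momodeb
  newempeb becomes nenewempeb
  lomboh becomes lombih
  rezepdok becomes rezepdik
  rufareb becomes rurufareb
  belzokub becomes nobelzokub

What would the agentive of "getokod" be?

getokid

vumektuh and lomboh both end in -h yet inflect differently (novumektuh, lombih), so the final letter is not what conditions the rule; the last vowel is.
"getokod" has last vowel 'o'. The stems whose last vowel is 'o' (lomboh → lombih, rezepdok → rezepdik) change the last vowel to 'i'.
The other patterns: stems whose last vowel is 'u' add the prefix no-; stems whose last vowel is 'e' repeat the first consonant+vowel as a prefix; stems whose last vowel is 'a' or 'i' insert -un- after the first vowel.
So getokod → getokid.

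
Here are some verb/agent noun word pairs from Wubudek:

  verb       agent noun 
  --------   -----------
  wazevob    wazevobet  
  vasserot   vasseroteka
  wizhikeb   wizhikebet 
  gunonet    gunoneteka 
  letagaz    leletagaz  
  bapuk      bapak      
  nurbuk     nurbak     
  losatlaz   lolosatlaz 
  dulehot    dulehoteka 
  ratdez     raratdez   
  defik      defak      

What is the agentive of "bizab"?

"bizab" ends in -b. The stems ending in -b (wizhikeb → wizhikebet, wazevob → wazevobet) add -et.
The other patterns: stems ending in -t add -eka; stems ending in -k change the last vowel to 'a'; stems ending in -z repeat the first consonant+vowel as a prefix.
So bizab → bizabet.

bizabet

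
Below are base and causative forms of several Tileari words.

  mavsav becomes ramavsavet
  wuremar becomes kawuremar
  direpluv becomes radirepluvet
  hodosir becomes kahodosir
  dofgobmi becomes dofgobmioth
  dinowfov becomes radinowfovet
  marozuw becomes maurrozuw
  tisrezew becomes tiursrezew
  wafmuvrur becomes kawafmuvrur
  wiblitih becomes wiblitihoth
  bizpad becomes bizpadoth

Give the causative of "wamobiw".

"wamobiw" ends in -w. The stems ending in -w (marozuw → maurrozuw, tisrezew → tiursrezew) insert -ur- after the first vowel.
So wamobiw → waurmobiw.

waurmobiw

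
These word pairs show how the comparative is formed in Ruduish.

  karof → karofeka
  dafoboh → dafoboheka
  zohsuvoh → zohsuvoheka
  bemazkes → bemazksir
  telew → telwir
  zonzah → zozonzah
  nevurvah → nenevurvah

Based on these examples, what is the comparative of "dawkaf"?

"dawkaf" has last vowel 'a'. The stems whose last vowel is 'a' (zonzah → zozonzah, nevurvah → nenevurvah) repeat the first consonant+vowel as a prefix.
So dawkaf → dadawkaf.

dadawkaf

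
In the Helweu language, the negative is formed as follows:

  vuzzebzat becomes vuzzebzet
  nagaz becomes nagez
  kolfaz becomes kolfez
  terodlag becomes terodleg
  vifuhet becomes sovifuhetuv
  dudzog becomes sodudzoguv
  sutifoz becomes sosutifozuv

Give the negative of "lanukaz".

"lanukaz" has last vowel 'a'. The stems whose last vowel is 'a' (vuzzebzat → vuzzebzet, nagaz → nagez, kolfaz → kolfez) change the last vowel to 'e'.
The other pattern: stems whose last vowel is 'e' or 'o' add so- … -uv around the stem.
So lanukaz → lanukez.

lanukez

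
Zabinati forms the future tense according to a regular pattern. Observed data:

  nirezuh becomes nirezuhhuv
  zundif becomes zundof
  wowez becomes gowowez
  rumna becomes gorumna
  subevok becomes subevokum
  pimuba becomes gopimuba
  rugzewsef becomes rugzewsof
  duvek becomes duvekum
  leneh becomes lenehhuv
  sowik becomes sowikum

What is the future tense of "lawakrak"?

duvek and rugzewsef both have last vowel 'e' yet inflect differently (duvekum, rugzewsof), so the last vowel is not what conditions the rule; the final letter is.
"lawakrak" ends in -k. The stems ending in -k (sowik → sowikum, duvek → duvekum, subevok → subevokum) add -um.
The other patterns: stems ending in -f change the last vowel to 'o'; stems ending in -h double the final consonant and add -uv; stems ending in -a or -z add the prefix go-.
So lawakrak → lawakrakum.

lawakrakum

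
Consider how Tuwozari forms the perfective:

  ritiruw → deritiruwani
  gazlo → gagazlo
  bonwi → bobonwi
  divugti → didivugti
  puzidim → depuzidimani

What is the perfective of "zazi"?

zazazi

puzidim and bonwi both have last vowel 'i' yet inflect differently (depuzidimani, bobonwi), so the last vowel is not what conditions the rule; whether the stem ends in a vowel or a consonant is.
"zazi" ends in a vowel. The stems ending in a vowel (bonwi → bobonwi, gazlo → gagazlo, divugti → didivugti) repeat the first consonant+vowel as a prefix.
The other pattern: stems ending in a consonant add de- … -ani around the stem.
So zazi → zazazi.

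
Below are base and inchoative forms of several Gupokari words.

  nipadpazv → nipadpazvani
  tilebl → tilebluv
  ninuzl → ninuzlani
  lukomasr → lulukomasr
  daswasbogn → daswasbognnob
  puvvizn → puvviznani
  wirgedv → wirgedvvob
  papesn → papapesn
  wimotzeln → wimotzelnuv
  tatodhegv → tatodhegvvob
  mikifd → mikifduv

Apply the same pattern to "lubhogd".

lubhogddob

puvvizn and daswasbogn both end in -n yet inflect differently (puvviznani, daswasbognnob), so the final letter is not what conditions the rule; the second-to-last letter is.
"lubhogd" has second-to-last letter 'g'. The stems whose second-to-last letter is 'g' (daswasbogn → daswasbognnob, tatodhegv → tatodhegvvob) double the final consonant and add -ob.
The other patterns: stems whose second-to-last letter is 'z' add -ani; stems whose second-to-last letter is 's' repeat the first consonant+vowel as a prefix; stems whose second-to-last letter is 'b', 'f' or 'l' add -uv.
So lubhogd → lubhogddob.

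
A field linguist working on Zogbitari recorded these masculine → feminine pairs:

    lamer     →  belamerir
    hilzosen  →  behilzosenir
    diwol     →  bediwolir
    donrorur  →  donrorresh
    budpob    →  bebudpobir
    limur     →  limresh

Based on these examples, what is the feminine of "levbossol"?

belevbossolir

limur and lamer both end in -r yet inflect differently (limresh, belamerir), so the final letter is not what conditions the rule; the last vowel is.
"levbossol" has last vowel 'o'. The stems whose last vowel is 'o' (diwol → bediwolir, budpob → bebudpobir) add be- … -ir around the stem.
The other pattern: stems whose last vowel is 'u' delete the last vowel and add -esh.
So levbossol → belevbossolir.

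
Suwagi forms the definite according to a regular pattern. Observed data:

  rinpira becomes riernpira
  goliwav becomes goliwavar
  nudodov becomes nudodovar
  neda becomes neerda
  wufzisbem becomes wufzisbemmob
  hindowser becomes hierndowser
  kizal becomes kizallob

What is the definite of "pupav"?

pupavar

neda and kizal both have last vowel 'a' yet inflect differently (neerda, kizallob), so the last vowel is not what conditions the rule; the final letter is.
"pupav" ends in -v. The stems ending in -v (nudodov → nudodovar, goliwav → goliwavar) add -ar.
The other patterns: stems ending in -a or -r insert -er- after the first vowel; stems ending in -l or -m double the final consonant and add -ob.
So pupav → pupavar.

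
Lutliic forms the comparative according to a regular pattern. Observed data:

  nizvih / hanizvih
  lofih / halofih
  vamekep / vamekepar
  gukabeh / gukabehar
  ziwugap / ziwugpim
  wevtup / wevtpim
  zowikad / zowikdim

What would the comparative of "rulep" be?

nizvih and gukabeh both end in -h yet inflect differently (hanizvih, gukabehar), so the final letter is not what conditions the rule; the last vowel is.
"rulep" has last vowel 'e'. The stems whose last vowel is 'e' (vamekep → vamekepar, gukabeh → gukabehar) add -ar.
The other patterns: stems whose last vowel is 'i' add the prefix ha-; stems whose last vowel is 'a' or 'u' delete the last vowel and add -im.
So rulep → rulepar.

rulepar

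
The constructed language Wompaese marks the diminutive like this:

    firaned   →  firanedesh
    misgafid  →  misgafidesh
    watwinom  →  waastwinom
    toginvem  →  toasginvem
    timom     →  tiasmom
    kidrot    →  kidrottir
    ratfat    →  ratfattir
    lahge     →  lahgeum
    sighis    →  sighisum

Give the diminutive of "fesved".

firaned and toginvem both have last vowel 'e' yet inflect differently (firanedesh, toasginvem), so the last vowel is not what conditions the rule; the final letter is.
"fesved" ends in -d. The stems ending in -d (firaned → firanedesh, misgafid → misgafidesh) add -esh.
So fesved → fesvedesh.

fesvedesh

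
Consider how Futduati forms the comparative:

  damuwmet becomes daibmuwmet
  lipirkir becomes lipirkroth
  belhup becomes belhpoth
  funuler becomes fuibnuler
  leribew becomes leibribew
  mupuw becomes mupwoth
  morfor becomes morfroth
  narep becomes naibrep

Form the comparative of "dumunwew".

"dumunwew" has last vowel 'e'. The stems whose last vowel is 'e' (funuler → fuibnuler, leribew → leibribew, damuwmet → daibmuwmet) insert -ib- after the first vowel.
The other pattern: stems whose last vowel is 'i', 'o' or 'u' delete the last vowel and add -oth.
So dumunwew → duibmunwew.

duibmunwew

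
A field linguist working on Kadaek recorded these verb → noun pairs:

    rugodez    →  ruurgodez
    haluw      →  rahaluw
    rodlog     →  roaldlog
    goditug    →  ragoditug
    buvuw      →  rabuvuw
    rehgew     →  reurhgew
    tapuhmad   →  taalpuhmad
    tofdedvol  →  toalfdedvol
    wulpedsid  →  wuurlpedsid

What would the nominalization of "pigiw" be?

goditug and rodlog both end in -g yet inflect differently (ragoditug, roaldlog), so the final letter is not what conditions the rule; the last vowel is.
"pigiw" has last vowel 'i'. The one such stem in the data (wulpedsid → wuurlpedsid) inserts -ur- after the first vowel (as do rugodez, rehgew), so the same rule applies.
So pigiw → piurgiw.

piurgiw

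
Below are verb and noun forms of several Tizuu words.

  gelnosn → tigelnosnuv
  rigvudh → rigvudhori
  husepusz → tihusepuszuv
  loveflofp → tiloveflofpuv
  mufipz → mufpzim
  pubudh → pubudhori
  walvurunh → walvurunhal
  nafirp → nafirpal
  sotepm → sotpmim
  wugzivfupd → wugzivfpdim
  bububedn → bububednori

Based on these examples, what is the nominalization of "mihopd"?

mihpdim

bububedn and gelnosn both end in -n yet inflect differently (bububednori, tigelnosnuv), so the final letter is not what conditions the rule; the second-to-last letter is.
"mihopd" has second-to-last letter 'p'. The stems whose second-to-last letter is 'p' (mufipz → mufpzim, wugzivfupd → wugzivfpdim, sotepm → sotpmim) delete the last vowel and add -im.
The other patterns: stems whose second-to-last letter is 'd' add -ori; stems whose second-to-last letter is 'f' or 's' add ti- … -uv around the stem; stems whose second-to-last letter is 'n' or 'r' add -al.
So mihopd → mihpdim.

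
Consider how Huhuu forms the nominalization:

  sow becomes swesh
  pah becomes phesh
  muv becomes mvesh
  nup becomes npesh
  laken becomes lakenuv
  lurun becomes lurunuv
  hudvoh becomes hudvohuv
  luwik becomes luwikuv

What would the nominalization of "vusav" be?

pah and hudvoh both end in -h yet inflect differently (phesh, hudvohuv), so the final letter is not what conditions the rule; the number of vowels is.
"vusav" has 2 vowels. The stems with 2 vowels (laken → lakenuv, lurun → lurunuv, hudvoh → hudvohuv) add -uv.
So vusav → vusavuv.

vusavuv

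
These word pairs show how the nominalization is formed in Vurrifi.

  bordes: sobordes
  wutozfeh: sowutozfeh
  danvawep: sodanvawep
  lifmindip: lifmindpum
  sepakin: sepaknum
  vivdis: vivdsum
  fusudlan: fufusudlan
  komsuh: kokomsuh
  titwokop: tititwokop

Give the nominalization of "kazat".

danvawep and lifmindip both end in -p yet inflect differently (sodanvawep, lifmindpum), so the final letter is not what conditions the rule; the last vowel is.
"kazat" has last vowel 'a'. The one such stem in the data (fusudlan → fufusudlan) repeats the first consonant+vowel as a prefix (as do komsuh, titwokop), so the same rule applies.
So kazat → kakazat.

kakazat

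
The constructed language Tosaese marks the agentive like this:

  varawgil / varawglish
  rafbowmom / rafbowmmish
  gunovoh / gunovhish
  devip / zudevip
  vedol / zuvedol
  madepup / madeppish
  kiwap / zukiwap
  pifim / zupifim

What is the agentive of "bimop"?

zubimop

vedol and varawgil both end in -l yet inflect differently (zuvedol, varawglish), so the final letter is not what conditions the rule; the number of vowels is.
"bimop" has 2 vowels. The stems with 2 vowels (devip → zudevip, pifim → zupifim, kiwap → zukiwap) add the prefix zu-.
The other pattern: stems with 3 vowels delete the last vowel and add -ish.
So bimop → zubimop.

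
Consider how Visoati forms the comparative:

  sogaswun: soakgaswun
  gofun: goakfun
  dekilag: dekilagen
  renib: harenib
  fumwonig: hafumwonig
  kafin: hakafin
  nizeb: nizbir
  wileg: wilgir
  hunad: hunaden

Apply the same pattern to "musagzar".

musagzaren

wileg and dekilag both end in -g yet inflect differently (wilgir, dekilagen), so the final letter is not what conditions the rule; the last vowel is.
"musagzar" has last vowel 'a'. The stems whose last vowel is 'a' (dekilag → dekilagen, hunad → hunaden) add -en.
So musagzar → musagzaren.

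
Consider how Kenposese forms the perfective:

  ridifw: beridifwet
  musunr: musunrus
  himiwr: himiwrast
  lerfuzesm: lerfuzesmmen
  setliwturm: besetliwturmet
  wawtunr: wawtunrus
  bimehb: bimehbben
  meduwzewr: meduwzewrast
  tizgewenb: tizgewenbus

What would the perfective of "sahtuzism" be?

musunr and meduwzewr both end in -r yet inflect differently (musunrus, meduwzewrast), so the final letter is not what conditions the rule; the second-to-last letter is.
"sahtuzism" has second-to-last letter 's'. The one such stem in the data (lerfuzesm → lerfuzesmmen) doubles the final consonant and adds -en (as does bimehb), so the same rule applies.
So sahtuzism → sahtuzismmen.

sahtuzismmen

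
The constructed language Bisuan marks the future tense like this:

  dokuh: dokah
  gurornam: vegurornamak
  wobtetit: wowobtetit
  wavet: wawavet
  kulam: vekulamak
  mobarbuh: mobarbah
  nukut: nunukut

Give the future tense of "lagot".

mobarbuh and nukut both have last vowel 'u' yet inflect differently (mobarbah, nunukut), so the last vowel is not what conditions the rule; the final letter is.
"lagot" ends in -t. The stems ending in -t (wavet → wawavet, nukut → nunukut, wobtetit → wowobtetit) repeat the first consonant+vowel as a prefix.
So lagot → lalagot.

lalagot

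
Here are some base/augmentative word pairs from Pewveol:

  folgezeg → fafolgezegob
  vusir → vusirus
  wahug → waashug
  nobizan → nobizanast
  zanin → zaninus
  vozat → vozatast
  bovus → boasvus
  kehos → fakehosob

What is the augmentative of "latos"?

zanin and nobizan both end in -n yet inflect differently (zaninus, nobizanast), so the final letter is not what conditions the rule; the last vowel is.
"latos" has last vowel 'o'. The one such stem in the data (kehos → fakehosob) adds fa- … -ob around the stem, so the same rule applies.
So latos → falatosob.

falatosob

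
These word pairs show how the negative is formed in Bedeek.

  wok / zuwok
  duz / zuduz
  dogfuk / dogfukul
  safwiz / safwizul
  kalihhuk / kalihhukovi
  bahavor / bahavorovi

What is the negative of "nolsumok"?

nolsumokovi

wok and dogfuk both end in -k yet inflect differently (zuwok, dogfukul), so the final letter is not what conditions the rule; the number of vowels is.
"nolsumok" has 3 vowels. The stems with 3 vowels (kalihhuk → kalihhukovi, bahavor → bahavorovi) add -ovi.
The other patterns: stems with 1 vowel add the prefix zu-; stems with 2 vowels add -ul.
So nolsumok → nolsumokovi.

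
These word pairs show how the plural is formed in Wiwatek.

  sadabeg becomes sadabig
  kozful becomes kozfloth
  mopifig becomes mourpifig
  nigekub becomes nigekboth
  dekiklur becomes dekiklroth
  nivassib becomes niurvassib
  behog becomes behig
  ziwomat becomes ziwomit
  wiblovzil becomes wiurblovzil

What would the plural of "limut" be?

limtoth

"limut" has last vowel 'u'. The stems whose last vowel is 'u' (nigekub → nigekboth, dekiklur → dekiklroth, kozful → kozfloth) delete the last vowel and add -oth.
The other patterns: stems whose last vowel is 'i' insert -ur- after the first vowel; stems whose last vowel is 'a', 'e' or 'o' change the last vowel to 'i'.
So limut → limtoth.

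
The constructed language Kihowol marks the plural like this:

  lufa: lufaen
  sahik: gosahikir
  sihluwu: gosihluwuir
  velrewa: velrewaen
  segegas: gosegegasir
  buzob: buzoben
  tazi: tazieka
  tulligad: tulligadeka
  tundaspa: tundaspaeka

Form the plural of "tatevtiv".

"tatevtiv" begins with t-. The stems beginning with t- (tazi → tazieka, tulligad → tulligadeka, tundaspa → tundaspaeka) add -eka.
The other patterns: stems beginning with s- add go- … -ir around the stem; stems beginning with b-, l- or v- add -en.
So tatevtiv → tatevtiveka.

tatevtiveka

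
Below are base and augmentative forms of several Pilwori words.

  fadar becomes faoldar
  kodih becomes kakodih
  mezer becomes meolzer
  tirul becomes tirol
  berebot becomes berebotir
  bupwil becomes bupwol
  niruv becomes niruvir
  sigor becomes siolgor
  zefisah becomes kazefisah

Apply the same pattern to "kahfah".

kakahfah

bupwil and kodih both have last vowel 'i' yet inflect differently (bupwol, kakodih), so the last vowel is not what conditions the rule; the final letter is.
"kahfah" ends in -h. The stems ending in -h (kodih → kakodih, zefisah → kazefisah) add the prefix ka-.
So kahfah → kakahfah.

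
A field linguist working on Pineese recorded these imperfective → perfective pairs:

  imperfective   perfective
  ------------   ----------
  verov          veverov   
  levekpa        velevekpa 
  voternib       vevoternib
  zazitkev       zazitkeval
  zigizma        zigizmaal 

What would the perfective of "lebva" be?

velebva

zazitkev and verov both end in -v yet inflect differently (zazitkeval, veverov), so the final letter is not what conditions the rule; the first letter is.
"lebva" begins with l-. The one such stem in the data (levekpa → velevekpa) adds the prefix ve-, so the same rule applies.
The other pattern: stems beginning with z- add -al.
So lebva → velebva.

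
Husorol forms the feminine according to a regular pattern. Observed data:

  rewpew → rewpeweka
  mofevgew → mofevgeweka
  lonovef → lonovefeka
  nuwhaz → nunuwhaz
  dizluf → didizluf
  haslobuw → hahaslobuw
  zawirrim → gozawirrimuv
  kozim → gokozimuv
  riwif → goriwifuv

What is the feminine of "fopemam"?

fofopemam

lonovef and dizluf both end in -f yet inflect differently (lonovefeka, didizluf), so the final letter is not what conditions the rule; the last vowel is.
"fopemam" has last vowel 'a'. The one such stem in the data (nuwhaz → nunuwhaz) repeats the first consonant+vowel as a prefix (as do dizluf, haslobuw), so the same rule applies.
So fopemam → fofopemam.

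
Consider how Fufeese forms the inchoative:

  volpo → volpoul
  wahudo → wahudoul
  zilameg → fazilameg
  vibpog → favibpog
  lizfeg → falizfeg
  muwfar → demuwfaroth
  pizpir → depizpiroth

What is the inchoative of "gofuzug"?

fagofuzug

volpo and vibpog both have last vowel 'o' yet inflect differently (volpoul, favibpog), so the last vowel is not what conditions the rule; the final letter is.
"gofuzug" ends in -g. The stems ending in -g (zilameg → fazilameg, vibpog → favibpog, lizfeg → falizfeg) add the prefix fa-.
The other patterns: stems ending in -o add -ul; stems ending in -r add de- … -oth around the stem.
So gofuzug → fagofuzug.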